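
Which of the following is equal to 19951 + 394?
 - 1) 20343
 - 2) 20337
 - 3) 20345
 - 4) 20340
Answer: 3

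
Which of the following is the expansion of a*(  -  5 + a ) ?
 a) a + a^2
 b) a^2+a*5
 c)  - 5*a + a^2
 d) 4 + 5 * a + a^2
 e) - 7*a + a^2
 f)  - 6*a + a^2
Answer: c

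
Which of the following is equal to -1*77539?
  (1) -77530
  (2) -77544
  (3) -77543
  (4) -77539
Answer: 4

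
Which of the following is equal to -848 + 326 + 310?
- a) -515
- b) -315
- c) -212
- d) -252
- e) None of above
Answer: c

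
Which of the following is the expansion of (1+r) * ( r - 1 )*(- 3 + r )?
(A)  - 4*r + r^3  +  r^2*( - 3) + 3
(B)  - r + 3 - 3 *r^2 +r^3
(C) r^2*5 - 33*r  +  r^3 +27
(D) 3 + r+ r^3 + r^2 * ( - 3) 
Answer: B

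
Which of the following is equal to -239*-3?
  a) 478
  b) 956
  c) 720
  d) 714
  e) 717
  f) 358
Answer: e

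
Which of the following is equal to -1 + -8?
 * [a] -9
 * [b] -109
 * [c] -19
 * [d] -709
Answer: a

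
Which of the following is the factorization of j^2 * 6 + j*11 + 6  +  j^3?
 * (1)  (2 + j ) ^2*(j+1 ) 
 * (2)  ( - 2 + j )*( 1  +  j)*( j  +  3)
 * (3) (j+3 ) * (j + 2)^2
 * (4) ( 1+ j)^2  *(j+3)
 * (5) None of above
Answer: 5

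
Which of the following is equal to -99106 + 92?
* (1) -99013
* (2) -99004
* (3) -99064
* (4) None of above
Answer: 4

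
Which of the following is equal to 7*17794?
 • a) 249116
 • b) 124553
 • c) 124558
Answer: c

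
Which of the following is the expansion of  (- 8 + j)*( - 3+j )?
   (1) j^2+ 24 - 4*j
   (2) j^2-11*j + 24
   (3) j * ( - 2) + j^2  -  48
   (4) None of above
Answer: 2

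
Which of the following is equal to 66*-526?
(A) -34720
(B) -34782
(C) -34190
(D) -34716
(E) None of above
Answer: D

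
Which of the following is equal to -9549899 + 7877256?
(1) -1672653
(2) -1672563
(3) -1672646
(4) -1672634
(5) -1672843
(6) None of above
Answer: 6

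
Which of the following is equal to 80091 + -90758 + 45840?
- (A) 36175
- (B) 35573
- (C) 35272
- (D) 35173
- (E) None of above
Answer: D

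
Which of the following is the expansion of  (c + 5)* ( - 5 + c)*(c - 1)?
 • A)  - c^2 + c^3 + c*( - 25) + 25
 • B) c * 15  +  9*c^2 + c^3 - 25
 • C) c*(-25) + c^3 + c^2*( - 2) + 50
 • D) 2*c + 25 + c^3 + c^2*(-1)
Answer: A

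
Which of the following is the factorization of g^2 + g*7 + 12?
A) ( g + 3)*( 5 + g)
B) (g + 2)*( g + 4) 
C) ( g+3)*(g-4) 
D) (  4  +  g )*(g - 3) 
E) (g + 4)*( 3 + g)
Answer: E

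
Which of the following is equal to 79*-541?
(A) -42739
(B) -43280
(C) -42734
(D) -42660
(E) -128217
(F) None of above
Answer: A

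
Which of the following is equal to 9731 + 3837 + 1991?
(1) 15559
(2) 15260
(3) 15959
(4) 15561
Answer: 1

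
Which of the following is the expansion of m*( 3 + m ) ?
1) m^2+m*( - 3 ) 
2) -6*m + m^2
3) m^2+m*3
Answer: 3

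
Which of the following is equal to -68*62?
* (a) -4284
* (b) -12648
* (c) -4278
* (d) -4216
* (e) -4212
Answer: d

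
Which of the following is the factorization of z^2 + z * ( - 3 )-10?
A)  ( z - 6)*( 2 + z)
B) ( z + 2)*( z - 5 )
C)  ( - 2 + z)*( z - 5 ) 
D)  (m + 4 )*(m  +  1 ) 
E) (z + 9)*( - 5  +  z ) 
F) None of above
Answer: B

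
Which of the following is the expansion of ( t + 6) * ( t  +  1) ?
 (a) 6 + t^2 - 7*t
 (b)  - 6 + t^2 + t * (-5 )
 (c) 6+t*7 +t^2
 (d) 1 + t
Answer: c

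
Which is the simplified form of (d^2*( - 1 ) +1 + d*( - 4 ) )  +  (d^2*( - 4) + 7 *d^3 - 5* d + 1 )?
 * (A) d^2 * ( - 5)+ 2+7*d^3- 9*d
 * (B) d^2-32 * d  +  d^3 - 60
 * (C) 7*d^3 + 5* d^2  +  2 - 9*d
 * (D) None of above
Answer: A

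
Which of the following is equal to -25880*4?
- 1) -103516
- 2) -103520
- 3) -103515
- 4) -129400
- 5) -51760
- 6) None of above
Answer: 2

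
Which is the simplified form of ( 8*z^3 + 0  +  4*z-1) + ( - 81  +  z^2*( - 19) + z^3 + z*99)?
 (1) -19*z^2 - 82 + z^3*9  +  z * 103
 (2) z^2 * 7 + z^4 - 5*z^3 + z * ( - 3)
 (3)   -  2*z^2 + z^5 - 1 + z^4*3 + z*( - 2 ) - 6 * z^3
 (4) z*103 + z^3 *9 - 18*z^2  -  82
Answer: 1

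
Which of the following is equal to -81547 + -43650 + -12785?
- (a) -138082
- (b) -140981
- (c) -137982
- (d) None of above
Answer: c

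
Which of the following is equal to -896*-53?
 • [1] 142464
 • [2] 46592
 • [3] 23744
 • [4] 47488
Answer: 4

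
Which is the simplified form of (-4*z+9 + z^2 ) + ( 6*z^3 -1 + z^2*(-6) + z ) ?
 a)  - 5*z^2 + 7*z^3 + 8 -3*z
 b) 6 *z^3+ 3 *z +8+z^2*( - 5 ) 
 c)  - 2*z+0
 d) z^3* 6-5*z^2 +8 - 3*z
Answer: d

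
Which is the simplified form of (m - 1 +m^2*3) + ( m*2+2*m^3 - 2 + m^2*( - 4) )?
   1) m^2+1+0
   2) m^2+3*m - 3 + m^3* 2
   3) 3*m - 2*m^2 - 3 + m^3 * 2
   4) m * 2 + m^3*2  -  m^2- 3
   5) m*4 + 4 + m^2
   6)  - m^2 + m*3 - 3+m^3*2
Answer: 6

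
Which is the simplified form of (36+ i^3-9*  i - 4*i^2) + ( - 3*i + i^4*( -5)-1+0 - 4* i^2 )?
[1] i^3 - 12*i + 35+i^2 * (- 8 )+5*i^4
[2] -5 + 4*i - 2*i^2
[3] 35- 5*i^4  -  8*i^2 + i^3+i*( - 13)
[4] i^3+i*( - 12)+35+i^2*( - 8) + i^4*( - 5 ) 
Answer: 4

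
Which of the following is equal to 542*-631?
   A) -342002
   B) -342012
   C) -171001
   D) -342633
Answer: A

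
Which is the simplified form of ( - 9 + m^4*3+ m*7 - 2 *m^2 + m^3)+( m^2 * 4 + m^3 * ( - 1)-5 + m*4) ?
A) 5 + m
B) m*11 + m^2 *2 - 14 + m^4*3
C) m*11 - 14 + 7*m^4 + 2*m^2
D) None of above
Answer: B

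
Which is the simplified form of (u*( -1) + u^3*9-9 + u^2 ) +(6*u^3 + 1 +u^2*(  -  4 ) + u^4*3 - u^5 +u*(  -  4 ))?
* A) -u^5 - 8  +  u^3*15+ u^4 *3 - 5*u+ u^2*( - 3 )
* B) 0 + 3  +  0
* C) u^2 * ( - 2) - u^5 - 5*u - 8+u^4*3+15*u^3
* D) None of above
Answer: A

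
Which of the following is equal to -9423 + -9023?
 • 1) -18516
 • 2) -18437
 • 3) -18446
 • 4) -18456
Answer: 3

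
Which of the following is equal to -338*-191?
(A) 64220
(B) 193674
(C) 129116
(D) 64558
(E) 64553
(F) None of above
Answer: D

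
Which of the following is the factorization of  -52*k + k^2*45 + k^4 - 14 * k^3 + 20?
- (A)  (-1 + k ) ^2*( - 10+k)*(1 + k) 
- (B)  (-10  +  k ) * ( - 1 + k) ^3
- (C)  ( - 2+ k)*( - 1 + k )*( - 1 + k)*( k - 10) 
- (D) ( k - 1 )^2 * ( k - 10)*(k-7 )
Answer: C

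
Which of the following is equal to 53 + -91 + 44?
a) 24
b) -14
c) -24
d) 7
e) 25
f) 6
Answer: f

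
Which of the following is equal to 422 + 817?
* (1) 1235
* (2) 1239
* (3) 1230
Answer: 2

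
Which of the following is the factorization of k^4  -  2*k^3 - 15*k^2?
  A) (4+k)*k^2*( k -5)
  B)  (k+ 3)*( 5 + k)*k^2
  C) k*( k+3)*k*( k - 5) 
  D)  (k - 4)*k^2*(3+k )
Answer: C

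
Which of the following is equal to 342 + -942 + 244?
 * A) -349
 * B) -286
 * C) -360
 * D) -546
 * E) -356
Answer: E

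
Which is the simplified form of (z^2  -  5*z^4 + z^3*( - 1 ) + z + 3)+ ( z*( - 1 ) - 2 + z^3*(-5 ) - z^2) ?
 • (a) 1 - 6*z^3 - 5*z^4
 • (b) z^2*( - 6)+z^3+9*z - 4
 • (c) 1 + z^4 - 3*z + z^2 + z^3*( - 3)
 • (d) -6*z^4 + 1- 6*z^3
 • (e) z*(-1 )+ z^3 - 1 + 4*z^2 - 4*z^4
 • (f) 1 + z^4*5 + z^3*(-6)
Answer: a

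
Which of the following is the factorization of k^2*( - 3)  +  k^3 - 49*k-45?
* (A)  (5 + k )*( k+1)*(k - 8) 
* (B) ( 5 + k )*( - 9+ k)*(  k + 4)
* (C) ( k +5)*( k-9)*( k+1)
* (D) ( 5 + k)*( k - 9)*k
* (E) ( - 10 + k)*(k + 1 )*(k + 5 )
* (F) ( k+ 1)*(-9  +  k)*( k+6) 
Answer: C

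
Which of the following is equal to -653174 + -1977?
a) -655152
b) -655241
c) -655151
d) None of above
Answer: c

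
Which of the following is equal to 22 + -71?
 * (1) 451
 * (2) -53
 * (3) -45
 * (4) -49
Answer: 4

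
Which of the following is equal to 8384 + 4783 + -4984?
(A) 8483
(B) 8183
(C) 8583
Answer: B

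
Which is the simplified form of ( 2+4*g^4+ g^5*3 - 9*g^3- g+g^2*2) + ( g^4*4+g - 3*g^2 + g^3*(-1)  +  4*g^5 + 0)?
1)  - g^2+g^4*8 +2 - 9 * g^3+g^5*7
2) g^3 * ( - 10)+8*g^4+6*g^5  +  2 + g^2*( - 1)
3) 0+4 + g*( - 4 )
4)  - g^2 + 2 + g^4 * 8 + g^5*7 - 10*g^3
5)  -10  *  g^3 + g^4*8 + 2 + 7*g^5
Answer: 4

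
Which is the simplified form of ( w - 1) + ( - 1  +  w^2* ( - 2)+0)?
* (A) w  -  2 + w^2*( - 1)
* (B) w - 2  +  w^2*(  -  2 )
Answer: B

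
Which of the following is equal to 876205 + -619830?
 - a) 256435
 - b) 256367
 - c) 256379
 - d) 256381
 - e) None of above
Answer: e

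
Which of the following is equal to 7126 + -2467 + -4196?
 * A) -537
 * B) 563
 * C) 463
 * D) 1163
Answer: C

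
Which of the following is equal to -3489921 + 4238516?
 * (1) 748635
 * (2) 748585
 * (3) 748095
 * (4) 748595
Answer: 4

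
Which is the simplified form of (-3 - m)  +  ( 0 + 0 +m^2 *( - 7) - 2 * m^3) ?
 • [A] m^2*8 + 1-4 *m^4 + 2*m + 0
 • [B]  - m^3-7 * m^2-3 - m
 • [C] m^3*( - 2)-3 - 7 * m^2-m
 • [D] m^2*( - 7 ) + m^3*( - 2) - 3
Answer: C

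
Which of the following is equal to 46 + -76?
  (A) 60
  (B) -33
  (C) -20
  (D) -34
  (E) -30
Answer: E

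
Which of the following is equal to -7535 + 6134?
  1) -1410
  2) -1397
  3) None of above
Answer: 3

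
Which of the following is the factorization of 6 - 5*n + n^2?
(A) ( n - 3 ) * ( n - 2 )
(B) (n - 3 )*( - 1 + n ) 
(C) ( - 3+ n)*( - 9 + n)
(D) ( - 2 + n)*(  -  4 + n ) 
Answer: A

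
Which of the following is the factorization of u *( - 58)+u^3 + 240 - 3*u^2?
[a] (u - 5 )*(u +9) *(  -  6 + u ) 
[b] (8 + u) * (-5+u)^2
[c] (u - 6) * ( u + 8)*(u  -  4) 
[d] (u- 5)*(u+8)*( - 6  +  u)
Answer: d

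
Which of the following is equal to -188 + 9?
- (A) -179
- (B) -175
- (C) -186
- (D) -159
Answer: A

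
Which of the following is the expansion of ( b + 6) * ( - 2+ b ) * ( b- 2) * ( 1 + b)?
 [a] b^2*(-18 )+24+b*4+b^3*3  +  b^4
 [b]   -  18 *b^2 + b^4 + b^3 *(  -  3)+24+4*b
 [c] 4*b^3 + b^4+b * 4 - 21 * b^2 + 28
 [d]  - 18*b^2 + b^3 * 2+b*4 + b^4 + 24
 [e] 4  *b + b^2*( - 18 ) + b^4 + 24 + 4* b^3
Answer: a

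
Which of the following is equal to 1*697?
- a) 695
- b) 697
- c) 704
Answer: b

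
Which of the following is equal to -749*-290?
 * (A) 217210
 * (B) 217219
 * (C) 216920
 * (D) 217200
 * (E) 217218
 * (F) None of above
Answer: A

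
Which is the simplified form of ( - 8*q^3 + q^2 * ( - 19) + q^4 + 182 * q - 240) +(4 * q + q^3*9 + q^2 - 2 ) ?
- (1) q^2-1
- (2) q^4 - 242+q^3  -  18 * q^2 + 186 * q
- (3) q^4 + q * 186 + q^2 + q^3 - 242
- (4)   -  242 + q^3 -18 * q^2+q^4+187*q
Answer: 2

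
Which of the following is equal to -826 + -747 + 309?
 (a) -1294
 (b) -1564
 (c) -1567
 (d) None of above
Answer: d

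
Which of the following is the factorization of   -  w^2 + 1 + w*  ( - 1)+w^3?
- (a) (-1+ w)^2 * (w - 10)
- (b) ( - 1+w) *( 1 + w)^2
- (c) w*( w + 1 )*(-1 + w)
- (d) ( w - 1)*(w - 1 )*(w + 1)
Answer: d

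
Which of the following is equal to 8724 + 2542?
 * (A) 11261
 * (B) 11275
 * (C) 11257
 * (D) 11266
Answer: D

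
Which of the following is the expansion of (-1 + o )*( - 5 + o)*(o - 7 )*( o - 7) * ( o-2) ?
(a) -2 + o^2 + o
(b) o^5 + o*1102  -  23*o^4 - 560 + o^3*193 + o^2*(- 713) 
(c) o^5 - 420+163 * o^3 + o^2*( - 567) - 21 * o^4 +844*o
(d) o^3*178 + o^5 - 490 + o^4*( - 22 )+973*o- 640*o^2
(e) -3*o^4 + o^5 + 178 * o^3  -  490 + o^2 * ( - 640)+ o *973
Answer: d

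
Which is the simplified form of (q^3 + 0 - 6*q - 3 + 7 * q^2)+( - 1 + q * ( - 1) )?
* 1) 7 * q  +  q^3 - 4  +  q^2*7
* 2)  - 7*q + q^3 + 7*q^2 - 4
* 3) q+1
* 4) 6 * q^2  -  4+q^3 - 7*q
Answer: 2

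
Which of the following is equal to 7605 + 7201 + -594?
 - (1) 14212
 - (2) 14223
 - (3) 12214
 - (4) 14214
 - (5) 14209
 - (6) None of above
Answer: 1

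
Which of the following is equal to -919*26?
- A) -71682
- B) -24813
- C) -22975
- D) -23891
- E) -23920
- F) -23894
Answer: F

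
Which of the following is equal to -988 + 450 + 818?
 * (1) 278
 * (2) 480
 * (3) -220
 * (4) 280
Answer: 4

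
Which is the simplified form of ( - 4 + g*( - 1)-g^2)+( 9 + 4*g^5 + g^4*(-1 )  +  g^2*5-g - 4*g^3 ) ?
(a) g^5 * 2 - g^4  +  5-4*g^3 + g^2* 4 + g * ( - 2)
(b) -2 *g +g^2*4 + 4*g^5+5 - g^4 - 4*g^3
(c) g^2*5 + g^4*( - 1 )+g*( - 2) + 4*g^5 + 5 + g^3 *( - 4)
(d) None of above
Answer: b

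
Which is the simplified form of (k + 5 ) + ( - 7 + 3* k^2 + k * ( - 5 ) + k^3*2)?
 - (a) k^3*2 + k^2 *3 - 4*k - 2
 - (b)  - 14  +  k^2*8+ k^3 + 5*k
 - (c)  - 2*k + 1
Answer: a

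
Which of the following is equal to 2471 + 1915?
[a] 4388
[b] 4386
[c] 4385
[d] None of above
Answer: b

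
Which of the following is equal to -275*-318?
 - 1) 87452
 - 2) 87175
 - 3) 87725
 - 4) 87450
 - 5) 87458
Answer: 4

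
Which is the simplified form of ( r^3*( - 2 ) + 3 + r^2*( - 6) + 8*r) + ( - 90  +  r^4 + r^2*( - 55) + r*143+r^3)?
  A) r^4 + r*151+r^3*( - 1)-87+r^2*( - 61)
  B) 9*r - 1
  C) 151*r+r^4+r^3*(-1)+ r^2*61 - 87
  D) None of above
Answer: A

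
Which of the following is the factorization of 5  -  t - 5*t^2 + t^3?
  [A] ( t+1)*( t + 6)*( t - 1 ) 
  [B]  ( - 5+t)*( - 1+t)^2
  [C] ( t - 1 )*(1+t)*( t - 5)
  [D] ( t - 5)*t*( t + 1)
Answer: C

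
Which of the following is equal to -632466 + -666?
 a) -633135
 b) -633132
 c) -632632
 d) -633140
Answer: b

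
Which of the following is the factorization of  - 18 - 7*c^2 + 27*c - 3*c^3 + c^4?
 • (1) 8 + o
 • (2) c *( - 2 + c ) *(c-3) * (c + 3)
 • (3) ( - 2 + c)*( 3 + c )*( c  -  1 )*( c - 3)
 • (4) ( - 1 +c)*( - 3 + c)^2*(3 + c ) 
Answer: 3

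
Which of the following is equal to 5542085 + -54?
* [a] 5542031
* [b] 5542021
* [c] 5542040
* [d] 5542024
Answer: a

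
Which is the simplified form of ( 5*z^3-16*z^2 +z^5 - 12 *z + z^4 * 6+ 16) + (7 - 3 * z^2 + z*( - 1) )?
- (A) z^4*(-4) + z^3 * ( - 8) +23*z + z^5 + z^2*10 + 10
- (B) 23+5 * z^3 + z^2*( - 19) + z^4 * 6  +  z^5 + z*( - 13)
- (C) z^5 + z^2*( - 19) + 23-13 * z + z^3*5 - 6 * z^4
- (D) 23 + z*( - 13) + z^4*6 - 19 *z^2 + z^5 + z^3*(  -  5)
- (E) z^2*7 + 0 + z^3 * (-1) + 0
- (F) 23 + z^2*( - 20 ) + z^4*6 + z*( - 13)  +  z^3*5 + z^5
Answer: B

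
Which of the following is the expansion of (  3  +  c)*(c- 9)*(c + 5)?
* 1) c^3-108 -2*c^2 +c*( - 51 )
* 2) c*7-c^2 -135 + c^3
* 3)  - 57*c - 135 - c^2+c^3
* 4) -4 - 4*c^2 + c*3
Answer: 3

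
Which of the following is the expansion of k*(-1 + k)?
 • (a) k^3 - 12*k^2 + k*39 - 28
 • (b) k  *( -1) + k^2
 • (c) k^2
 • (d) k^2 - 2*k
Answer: b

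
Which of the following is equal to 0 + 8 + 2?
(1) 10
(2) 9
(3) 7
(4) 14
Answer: 1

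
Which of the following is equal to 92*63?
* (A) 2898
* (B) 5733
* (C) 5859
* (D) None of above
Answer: D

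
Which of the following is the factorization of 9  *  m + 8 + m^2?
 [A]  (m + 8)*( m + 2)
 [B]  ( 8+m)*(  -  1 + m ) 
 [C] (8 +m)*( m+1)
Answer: C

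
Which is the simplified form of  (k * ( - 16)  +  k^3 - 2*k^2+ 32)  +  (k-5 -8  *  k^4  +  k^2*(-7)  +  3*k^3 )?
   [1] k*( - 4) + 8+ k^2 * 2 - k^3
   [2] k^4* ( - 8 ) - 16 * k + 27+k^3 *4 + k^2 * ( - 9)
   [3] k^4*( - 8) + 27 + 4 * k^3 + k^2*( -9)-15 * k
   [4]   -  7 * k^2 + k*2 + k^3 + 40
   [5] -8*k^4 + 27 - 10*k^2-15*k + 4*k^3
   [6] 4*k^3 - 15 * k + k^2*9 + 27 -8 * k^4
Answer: 3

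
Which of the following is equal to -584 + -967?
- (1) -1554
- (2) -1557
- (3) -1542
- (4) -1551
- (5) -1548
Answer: 4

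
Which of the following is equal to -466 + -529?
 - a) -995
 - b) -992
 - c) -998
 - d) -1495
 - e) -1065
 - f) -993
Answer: a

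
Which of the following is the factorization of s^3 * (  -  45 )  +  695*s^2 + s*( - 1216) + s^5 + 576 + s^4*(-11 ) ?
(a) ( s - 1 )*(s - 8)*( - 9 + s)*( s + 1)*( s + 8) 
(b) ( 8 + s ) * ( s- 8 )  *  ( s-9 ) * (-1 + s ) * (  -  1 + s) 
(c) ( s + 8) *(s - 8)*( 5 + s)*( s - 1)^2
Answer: b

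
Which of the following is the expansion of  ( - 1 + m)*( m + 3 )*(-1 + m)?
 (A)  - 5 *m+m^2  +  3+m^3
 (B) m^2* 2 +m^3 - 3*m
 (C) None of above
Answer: A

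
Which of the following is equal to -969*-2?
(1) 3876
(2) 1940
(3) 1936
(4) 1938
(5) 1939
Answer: 4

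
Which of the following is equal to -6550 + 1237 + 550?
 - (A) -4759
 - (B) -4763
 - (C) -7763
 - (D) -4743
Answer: B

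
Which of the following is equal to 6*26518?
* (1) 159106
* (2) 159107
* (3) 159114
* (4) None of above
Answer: 4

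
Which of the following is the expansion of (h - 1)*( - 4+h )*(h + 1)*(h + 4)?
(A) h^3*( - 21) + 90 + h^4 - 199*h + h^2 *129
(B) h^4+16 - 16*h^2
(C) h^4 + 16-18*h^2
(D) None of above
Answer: D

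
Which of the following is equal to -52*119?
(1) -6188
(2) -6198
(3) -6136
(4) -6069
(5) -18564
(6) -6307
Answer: 1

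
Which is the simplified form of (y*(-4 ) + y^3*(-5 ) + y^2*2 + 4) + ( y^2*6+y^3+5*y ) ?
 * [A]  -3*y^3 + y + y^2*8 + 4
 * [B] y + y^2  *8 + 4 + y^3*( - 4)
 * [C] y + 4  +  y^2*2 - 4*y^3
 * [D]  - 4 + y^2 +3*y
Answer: B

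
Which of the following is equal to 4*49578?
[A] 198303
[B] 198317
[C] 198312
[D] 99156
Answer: C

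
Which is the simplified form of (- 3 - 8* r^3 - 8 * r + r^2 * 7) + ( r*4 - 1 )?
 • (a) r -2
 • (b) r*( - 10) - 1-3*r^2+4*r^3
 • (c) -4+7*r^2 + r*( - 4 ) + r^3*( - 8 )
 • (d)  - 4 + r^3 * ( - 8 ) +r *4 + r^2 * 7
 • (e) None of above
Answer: c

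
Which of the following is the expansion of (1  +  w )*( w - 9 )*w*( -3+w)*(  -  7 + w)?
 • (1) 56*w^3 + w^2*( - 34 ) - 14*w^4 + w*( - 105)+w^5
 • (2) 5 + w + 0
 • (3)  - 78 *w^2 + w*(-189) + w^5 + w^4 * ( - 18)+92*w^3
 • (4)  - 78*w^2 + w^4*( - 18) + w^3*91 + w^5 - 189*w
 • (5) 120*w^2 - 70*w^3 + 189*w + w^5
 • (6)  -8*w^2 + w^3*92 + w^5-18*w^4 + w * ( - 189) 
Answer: 3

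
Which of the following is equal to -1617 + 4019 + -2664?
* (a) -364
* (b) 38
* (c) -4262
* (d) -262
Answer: d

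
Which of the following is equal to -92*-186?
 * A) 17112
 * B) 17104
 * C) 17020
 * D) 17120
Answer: A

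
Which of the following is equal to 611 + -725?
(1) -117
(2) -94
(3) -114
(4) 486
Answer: 3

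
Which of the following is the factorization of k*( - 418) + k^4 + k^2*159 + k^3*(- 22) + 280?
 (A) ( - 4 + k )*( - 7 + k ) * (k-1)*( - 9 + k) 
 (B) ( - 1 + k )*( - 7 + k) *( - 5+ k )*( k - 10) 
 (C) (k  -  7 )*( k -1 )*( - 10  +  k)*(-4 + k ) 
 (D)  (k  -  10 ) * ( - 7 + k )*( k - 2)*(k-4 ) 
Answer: C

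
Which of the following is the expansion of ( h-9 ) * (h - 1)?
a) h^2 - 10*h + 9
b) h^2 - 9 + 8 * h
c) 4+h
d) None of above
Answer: a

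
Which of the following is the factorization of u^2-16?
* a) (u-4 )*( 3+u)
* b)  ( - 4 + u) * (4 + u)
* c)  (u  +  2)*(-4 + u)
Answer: b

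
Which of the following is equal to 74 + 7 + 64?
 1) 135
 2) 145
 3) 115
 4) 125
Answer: 2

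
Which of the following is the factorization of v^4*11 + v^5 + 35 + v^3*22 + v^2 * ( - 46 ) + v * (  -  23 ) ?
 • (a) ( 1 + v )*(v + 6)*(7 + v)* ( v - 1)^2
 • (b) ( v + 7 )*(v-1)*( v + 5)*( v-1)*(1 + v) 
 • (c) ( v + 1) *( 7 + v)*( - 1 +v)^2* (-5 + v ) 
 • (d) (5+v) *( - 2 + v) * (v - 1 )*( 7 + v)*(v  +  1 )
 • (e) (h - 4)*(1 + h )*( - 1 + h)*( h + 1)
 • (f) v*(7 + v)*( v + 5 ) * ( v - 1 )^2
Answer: b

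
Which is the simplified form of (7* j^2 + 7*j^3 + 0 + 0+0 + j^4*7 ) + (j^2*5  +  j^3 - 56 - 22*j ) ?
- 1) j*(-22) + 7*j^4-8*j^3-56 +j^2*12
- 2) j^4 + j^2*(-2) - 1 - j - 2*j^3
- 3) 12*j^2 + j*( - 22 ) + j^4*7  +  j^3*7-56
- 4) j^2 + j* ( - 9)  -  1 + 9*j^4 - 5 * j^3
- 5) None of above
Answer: 5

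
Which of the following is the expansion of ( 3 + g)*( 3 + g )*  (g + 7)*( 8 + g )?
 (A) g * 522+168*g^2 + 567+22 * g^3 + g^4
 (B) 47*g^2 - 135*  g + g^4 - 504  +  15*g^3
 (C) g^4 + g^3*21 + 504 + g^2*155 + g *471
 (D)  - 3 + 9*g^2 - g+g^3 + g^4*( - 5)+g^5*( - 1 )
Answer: C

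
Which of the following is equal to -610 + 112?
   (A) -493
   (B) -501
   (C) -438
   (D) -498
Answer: D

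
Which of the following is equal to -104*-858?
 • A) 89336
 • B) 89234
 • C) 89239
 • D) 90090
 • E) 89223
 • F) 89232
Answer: F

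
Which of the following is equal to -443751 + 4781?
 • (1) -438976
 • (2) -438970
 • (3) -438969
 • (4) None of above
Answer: 2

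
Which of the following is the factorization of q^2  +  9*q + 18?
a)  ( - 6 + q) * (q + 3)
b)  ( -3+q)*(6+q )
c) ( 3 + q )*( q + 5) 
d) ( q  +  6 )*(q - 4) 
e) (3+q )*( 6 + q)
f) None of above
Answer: e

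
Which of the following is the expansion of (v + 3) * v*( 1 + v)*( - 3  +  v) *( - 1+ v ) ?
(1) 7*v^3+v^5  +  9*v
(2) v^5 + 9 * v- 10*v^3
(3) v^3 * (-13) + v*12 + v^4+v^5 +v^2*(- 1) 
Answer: 2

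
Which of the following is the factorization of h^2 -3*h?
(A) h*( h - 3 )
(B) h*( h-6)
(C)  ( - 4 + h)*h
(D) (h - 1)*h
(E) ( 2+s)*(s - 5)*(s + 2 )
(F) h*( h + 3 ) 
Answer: A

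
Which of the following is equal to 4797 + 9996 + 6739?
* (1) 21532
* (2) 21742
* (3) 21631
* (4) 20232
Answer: 1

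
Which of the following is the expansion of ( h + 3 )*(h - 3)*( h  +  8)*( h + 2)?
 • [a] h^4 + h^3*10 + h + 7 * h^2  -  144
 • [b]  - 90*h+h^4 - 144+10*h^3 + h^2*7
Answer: b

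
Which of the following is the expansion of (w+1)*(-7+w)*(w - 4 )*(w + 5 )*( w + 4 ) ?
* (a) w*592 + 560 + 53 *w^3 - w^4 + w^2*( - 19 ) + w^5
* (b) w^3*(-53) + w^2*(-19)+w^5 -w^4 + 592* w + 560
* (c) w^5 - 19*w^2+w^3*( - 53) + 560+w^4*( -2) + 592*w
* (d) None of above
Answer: b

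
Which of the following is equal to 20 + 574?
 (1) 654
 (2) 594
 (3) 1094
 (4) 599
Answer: 2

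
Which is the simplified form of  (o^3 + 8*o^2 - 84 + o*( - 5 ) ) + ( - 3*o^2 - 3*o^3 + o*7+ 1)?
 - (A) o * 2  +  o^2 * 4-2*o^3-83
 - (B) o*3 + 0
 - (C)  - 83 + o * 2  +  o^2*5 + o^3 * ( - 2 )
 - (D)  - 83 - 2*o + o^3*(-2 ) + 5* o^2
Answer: C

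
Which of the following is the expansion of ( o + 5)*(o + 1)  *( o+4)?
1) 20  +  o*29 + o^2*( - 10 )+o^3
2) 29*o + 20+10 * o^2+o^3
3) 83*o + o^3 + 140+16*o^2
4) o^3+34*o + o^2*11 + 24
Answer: 2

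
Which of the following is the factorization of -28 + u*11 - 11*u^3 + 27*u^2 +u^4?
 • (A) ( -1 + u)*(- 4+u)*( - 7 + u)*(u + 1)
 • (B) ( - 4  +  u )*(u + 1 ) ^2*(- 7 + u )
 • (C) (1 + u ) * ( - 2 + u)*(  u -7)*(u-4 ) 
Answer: A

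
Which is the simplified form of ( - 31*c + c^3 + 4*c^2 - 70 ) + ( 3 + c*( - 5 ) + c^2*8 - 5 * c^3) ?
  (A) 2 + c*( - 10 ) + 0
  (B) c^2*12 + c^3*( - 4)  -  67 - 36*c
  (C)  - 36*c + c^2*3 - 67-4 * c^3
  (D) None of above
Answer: B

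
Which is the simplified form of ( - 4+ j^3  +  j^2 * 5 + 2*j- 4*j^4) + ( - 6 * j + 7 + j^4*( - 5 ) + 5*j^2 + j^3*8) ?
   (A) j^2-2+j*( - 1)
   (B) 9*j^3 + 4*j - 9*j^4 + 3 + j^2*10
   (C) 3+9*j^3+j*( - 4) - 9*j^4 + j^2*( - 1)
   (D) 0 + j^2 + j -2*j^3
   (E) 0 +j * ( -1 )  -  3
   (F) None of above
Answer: F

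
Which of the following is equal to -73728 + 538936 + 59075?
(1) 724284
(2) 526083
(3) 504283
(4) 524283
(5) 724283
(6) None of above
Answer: 4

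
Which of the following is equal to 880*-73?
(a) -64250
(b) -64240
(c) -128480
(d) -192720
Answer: b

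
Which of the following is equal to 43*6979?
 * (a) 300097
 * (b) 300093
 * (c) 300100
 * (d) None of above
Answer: a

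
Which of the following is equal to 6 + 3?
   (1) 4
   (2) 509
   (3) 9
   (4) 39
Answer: 3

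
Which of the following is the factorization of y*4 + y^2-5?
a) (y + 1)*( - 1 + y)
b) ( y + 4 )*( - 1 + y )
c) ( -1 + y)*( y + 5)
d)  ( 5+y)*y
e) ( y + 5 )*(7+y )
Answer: c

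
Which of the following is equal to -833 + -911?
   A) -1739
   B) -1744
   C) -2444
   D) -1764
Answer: B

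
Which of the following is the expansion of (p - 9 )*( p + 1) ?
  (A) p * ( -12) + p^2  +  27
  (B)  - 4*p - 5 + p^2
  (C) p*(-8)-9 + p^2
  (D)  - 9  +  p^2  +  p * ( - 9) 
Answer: C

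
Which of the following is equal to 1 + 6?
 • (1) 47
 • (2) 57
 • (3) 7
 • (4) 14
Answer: 3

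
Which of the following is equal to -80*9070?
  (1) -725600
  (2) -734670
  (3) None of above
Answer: 1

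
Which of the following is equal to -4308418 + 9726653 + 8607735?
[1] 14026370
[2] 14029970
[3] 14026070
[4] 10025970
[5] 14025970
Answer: 5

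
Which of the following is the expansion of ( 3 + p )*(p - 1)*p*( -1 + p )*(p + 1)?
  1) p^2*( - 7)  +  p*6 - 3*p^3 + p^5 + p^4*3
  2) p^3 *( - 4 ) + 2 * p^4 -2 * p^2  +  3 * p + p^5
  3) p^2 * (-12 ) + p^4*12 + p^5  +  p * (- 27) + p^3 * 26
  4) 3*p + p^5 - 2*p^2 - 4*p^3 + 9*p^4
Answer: 2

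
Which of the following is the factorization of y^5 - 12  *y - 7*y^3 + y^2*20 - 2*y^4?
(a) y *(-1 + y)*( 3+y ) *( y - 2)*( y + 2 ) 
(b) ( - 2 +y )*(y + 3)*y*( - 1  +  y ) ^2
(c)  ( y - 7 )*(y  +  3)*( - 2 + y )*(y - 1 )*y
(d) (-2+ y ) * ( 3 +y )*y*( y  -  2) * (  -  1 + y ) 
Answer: d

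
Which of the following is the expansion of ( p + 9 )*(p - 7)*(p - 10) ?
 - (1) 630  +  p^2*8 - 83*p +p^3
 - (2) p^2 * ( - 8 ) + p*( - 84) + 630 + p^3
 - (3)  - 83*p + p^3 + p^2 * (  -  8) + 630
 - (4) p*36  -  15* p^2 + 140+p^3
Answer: 3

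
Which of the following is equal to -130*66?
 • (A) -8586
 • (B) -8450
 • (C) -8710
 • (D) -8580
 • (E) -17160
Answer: D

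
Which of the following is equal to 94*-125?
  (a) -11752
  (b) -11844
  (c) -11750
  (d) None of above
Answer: c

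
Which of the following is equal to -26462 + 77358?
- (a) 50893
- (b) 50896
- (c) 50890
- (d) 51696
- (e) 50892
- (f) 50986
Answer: b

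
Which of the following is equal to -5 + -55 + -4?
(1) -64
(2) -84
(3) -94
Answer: 1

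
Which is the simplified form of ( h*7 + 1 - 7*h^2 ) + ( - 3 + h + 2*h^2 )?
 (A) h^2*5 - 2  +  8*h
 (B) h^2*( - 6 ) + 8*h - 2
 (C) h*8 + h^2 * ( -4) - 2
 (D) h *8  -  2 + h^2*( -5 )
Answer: D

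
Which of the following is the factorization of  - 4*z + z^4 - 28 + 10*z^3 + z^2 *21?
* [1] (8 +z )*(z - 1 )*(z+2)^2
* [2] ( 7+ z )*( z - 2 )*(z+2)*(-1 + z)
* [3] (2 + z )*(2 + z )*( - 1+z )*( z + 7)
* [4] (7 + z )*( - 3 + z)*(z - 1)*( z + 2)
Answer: 3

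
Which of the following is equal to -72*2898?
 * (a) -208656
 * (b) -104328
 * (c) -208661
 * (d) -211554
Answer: a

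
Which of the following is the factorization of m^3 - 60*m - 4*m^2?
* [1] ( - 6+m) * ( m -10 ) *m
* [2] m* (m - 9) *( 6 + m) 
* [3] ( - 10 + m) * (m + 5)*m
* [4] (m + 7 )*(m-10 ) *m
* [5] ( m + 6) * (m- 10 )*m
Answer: 5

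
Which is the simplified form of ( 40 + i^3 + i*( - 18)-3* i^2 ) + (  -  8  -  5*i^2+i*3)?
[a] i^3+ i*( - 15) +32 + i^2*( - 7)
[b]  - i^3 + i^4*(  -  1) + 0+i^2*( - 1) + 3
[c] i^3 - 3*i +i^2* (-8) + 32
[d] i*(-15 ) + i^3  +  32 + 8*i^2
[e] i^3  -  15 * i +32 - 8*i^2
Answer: e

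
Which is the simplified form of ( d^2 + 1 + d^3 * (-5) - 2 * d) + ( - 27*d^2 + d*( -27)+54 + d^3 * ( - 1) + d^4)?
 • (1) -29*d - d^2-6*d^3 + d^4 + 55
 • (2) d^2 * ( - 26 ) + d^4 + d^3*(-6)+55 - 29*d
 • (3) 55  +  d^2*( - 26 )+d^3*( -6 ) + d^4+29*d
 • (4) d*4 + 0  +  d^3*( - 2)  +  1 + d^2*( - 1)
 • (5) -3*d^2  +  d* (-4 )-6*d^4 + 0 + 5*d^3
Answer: 2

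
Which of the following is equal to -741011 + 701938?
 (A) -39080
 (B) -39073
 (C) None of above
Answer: B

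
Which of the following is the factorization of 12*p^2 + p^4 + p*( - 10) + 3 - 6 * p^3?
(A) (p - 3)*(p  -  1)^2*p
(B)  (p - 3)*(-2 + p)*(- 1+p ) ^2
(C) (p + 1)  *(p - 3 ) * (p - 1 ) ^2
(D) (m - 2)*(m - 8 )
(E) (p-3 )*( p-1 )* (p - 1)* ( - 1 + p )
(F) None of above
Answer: E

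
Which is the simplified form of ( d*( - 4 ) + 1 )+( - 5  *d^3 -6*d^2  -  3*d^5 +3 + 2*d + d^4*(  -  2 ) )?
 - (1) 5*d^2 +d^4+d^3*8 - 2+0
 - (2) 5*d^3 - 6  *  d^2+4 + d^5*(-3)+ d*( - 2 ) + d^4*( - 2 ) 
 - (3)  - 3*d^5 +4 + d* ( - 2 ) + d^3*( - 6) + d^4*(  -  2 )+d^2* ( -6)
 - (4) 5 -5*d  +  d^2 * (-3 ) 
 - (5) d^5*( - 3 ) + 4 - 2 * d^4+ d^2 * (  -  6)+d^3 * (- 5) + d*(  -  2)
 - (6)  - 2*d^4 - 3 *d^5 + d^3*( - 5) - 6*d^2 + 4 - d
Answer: 5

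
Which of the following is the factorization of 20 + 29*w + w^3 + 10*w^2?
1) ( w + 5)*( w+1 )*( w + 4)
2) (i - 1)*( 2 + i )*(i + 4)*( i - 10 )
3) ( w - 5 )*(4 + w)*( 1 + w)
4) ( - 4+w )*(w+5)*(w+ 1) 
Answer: 1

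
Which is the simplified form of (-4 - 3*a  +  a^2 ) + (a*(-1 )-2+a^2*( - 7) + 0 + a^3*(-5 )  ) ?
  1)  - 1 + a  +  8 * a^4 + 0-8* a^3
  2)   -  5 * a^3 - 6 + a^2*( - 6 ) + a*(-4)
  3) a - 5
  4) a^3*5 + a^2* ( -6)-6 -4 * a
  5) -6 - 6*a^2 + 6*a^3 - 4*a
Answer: 2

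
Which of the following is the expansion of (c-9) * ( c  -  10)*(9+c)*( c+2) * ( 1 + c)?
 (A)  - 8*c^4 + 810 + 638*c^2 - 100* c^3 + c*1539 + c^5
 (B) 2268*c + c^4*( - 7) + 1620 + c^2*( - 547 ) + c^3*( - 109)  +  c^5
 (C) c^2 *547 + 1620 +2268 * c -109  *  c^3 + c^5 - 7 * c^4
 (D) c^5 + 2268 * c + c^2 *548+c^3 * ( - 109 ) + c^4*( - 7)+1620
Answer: C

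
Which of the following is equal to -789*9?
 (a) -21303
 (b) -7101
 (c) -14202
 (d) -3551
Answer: b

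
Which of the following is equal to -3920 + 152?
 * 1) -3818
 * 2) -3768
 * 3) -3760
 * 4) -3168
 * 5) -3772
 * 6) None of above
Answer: 2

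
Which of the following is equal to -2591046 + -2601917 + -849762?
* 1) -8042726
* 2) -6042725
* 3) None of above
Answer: 2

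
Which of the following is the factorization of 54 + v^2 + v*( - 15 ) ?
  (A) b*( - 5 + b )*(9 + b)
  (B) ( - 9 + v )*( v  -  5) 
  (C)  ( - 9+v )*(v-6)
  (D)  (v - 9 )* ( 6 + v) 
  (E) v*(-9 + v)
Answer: C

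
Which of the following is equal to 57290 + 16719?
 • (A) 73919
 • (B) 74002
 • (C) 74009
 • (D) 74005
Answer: C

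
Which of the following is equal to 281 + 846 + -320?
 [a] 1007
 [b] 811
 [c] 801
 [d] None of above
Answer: d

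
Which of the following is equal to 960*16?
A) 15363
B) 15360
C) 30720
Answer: B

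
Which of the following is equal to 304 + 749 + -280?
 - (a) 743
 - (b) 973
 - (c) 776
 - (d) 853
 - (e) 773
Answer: e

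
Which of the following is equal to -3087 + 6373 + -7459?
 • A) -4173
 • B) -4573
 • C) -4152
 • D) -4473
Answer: A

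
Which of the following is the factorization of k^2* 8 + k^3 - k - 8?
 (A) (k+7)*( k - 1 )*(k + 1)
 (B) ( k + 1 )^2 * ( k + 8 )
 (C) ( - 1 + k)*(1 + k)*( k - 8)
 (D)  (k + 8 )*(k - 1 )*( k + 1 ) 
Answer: D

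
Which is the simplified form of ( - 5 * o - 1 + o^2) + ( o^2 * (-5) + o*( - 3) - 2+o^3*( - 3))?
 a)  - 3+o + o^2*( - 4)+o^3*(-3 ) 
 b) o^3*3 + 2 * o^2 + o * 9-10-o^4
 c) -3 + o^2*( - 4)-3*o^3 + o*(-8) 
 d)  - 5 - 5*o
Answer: c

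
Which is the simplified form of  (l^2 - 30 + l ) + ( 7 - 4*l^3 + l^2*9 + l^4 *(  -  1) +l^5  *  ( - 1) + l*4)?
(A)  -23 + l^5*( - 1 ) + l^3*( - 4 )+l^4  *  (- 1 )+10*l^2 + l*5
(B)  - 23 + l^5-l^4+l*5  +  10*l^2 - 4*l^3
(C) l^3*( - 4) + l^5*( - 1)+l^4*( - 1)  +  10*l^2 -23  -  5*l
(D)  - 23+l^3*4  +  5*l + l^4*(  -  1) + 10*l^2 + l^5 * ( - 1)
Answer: A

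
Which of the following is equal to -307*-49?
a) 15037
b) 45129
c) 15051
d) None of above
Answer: d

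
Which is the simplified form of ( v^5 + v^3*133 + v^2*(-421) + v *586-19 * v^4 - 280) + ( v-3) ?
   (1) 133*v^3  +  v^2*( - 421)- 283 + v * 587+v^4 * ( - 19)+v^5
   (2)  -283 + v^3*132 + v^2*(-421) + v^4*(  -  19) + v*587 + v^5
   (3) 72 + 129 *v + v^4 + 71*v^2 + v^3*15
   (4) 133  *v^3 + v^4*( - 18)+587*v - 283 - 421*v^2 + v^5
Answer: 1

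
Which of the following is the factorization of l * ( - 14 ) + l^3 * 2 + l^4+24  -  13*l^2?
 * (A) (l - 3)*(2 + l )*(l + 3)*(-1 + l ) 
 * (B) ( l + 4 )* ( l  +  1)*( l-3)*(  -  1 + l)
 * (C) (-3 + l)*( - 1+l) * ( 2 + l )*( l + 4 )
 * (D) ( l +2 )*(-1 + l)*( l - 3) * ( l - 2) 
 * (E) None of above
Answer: C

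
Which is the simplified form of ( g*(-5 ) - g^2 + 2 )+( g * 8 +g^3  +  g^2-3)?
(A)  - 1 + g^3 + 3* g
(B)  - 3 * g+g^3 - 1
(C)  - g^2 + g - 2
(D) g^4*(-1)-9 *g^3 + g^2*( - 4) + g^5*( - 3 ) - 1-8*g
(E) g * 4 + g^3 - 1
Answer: A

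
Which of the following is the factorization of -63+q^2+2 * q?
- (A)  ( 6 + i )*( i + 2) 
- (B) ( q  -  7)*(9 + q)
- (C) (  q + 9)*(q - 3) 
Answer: B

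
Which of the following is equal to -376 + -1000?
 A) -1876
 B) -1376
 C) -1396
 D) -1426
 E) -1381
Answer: B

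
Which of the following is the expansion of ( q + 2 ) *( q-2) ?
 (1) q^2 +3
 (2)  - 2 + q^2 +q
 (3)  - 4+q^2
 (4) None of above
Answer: 3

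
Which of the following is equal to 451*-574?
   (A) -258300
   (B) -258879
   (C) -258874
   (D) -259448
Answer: C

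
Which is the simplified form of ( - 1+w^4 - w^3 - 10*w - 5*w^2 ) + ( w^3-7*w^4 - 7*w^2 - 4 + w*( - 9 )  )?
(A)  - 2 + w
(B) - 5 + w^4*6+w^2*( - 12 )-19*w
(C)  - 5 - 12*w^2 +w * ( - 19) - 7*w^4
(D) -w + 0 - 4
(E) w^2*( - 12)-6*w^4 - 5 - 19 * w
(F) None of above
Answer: E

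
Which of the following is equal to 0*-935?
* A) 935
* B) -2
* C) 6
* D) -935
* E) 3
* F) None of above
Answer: F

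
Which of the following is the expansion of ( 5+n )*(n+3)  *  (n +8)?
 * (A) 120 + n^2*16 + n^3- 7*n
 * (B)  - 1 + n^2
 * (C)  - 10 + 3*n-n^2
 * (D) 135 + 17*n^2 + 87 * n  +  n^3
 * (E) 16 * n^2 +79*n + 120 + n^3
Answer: E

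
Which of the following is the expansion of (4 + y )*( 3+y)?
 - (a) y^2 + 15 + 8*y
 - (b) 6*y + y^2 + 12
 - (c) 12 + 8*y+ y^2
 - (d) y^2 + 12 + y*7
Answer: d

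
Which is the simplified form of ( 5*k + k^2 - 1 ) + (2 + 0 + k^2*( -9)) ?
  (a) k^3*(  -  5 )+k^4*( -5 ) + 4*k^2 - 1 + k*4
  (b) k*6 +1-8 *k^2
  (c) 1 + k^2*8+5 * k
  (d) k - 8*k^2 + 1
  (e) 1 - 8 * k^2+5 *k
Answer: e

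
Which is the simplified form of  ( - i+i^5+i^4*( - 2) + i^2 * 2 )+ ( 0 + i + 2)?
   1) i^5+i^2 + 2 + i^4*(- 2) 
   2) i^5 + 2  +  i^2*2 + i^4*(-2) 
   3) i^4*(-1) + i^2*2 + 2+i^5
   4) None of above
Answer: 2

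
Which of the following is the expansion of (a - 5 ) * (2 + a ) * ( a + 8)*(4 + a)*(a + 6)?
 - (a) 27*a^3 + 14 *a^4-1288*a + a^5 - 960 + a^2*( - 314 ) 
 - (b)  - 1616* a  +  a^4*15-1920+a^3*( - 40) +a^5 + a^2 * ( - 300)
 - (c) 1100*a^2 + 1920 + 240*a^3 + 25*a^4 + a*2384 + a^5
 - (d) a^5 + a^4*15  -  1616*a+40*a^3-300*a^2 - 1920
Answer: d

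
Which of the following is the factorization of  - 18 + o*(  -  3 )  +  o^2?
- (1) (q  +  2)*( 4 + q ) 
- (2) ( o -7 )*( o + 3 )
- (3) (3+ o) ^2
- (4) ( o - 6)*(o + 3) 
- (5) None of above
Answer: 4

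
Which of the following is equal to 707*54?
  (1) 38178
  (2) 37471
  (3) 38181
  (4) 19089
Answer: 1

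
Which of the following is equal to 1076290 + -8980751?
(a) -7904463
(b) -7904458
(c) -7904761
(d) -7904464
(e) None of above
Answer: e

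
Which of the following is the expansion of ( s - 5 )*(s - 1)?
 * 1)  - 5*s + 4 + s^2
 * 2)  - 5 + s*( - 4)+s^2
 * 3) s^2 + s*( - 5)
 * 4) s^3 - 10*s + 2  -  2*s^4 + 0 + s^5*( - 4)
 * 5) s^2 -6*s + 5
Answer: 5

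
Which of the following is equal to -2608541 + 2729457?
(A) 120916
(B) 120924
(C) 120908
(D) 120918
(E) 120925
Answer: A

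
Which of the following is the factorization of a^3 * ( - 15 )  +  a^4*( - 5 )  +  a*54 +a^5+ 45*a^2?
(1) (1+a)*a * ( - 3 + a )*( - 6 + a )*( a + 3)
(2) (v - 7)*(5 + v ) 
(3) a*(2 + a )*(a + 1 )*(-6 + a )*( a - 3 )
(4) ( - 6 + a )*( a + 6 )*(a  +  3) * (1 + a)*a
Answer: 1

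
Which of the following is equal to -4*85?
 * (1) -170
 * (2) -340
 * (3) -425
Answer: 2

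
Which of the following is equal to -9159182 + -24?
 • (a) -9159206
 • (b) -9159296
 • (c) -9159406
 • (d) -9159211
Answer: a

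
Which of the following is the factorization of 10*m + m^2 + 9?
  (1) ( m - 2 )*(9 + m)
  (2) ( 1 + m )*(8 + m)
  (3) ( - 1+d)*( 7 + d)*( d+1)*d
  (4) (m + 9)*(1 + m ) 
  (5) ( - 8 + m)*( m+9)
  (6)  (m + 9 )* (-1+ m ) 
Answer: 4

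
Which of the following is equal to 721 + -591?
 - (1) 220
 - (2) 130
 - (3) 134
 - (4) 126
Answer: 2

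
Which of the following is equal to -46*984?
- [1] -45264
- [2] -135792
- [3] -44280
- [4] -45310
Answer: 1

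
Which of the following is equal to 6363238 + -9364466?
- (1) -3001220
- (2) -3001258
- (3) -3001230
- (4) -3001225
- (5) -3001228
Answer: 5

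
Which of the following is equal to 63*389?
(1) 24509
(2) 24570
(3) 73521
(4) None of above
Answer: 4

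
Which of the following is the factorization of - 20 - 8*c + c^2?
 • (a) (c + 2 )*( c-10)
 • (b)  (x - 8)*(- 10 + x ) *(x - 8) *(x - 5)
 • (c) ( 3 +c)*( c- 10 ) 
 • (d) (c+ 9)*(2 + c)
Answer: a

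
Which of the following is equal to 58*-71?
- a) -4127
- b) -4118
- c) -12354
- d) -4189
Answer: b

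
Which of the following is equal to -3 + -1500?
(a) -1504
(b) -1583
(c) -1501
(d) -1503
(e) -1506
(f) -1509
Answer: d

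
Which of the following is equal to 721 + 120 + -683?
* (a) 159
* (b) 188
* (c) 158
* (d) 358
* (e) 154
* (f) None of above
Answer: c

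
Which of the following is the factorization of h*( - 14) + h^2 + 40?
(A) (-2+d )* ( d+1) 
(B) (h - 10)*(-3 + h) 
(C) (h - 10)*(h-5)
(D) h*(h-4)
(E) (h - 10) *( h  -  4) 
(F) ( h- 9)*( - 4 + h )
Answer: E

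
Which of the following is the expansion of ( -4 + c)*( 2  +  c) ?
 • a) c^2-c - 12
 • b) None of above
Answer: b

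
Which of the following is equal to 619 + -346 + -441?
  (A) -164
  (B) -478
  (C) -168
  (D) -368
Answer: C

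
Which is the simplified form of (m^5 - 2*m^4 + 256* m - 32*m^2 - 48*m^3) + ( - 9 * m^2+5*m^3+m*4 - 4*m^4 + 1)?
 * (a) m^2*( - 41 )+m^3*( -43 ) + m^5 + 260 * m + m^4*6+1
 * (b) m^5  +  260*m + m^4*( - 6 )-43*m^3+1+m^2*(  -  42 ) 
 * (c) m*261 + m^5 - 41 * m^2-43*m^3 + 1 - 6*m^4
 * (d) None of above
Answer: d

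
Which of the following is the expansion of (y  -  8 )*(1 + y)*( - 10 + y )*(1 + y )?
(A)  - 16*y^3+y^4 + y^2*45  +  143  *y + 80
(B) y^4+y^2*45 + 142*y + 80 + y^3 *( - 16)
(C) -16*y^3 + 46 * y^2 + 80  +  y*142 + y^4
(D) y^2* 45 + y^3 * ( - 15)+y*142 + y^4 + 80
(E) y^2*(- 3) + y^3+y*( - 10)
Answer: B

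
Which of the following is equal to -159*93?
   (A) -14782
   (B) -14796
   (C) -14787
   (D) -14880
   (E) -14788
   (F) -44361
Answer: C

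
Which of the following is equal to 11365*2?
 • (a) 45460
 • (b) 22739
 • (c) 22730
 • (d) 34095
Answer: c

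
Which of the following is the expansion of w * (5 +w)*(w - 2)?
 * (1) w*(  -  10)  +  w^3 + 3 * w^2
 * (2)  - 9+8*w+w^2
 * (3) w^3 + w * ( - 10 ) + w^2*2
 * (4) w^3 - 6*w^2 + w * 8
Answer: 1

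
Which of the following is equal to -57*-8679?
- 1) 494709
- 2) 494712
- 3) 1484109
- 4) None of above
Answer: 4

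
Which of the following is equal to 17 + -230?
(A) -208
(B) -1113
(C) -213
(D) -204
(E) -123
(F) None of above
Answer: C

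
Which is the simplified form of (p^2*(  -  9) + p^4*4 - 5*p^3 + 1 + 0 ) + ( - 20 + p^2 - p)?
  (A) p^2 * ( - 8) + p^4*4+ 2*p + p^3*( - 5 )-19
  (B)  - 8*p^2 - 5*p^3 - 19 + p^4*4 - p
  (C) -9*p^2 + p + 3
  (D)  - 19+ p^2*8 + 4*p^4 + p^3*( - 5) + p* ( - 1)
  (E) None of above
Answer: B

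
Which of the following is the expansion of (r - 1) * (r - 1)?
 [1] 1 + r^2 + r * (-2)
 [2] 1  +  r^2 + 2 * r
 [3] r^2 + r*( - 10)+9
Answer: 1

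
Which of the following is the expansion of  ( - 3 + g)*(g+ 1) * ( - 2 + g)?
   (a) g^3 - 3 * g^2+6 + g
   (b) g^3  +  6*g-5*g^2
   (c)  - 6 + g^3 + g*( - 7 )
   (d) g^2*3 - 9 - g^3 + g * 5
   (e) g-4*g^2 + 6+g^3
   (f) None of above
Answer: e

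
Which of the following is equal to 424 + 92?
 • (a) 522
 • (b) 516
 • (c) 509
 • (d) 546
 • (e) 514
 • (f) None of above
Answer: b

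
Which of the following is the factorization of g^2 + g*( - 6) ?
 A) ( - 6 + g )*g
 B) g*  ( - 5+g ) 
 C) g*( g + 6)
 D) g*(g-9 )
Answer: A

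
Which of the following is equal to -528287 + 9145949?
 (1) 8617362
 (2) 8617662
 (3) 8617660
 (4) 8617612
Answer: 2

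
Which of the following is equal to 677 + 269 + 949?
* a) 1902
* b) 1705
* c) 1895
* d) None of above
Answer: c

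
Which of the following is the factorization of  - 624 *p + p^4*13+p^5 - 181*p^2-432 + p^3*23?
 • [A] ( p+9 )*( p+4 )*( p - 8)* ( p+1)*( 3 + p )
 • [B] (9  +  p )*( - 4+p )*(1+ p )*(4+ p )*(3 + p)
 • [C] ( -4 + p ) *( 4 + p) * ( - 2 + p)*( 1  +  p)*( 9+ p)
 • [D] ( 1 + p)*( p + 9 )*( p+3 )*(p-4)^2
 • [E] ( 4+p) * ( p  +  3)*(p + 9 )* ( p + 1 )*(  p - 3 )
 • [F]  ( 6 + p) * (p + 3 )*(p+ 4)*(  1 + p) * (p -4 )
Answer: B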